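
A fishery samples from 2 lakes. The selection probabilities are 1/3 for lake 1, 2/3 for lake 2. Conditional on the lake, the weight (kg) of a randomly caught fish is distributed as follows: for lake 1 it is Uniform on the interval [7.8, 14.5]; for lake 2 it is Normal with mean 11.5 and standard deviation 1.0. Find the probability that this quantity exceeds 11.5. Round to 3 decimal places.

Conditional on each lake, P(X > 11.5): 1: 0.447761; 2: 0.5.
By total probability, P(X > 11.5) = 0.333333·0.447761 + 0.666667·0.5 = 0.482587.

0.483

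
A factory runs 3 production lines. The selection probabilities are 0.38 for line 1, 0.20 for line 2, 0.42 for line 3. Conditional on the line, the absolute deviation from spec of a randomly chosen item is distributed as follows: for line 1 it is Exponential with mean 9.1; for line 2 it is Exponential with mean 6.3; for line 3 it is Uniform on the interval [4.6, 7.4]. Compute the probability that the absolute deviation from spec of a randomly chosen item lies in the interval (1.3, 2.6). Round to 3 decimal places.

0.074

Conditional on each line, P(1.3 < X < 2.6): 1: 0.115401; 2: 0.151687; 3: 0.
By total probability, P(1.3 < X < 2.6) = 0.38·0.115401 + 0.2·0.151687 + 0.42·0 = 0.0741896.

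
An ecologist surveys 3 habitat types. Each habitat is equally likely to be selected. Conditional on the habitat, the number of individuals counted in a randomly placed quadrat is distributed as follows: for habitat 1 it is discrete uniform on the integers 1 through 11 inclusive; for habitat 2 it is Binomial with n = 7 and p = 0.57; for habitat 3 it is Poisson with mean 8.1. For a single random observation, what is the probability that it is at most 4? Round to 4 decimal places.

0.3671

Conditional on each habitat, P(X ≤ 4): 1: 0.363636; 2: 0.643588; 3: 0.0940485.
By total probability, P(X ≤ 4) = 0.333333·0.363636 + 0.333333·0.643588 + 0.333333·0.0940485 = 0.367091.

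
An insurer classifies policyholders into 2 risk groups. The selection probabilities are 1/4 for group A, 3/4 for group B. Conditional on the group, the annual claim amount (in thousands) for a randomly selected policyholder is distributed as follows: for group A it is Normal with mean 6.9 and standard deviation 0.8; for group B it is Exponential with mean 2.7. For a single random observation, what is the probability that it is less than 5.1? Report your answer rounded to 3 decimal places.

Conditional on each group, P(X < 5.1): A: 0.0122245; B: 0.84876.
By total probability, P(X < 5.1) = 0.25·0.0122245 + 0.75·0.84876 = 0.639626.

0.640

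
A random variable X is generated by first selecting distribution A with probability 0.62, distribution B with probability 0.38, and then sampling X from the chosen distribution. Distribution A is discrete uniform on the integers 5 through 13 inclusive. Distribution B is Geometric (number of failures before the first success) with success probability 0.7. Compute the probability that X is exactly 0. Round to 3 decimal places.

0.266

Conditional on each component, P(X = 0): A: 0; B: 0.7.
By total probability, P(X = 0) = 0.62·0 + 0.38·0.7 = 0.266.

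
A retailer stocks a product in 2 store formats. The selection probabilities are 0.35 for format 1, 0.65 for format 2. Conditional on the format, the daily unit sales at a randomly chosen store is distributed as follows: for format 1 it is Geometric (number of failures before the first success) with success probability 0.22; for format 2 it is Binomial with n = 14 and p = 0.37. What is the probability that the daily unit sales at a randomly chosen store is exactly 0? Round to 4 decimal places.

Conditional on each format, P(X = 0): 1: 0.22; 2: 0.00155156.
By total probability, P(X = 0) = 0.35·0.22 + 0.65·0.00155156 = 0.0780085.

0.0780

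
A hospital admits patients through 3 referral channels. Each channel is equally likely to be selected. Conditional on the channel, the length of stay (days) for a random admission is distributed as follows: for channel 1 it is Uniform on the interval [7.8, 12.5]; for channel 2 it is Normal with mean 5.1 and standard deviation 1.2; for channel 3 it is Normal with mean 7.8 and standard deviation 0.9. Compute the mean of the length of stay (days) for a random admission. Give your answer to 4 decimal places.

7.6833

Component means — 1: 10.15; 2: 5.1; 3: 7.8.
E[X] = 0.333333·10.15 + 0.333333·5.1 + 0.333333·7.8 = 7.68333.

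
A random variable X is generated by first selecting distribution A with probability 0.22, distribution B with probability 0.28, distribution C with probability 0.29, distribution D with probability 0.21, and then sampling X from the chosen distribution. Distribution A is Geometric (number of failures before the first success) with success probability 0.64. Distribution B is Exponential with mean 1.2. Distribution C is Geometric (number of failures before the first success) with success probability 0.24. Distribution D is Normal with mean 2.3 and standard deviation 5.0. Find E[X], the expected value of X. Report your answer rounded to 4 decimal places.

1.8611

Component means — A: 0.5625; B: 1.2; C: 3.16667; D: 2.3.
E[X] = 0.22·0.5625 + 0.28·1.2 + 0.29·3.16667 + 0.21·2.3 = 1.86108.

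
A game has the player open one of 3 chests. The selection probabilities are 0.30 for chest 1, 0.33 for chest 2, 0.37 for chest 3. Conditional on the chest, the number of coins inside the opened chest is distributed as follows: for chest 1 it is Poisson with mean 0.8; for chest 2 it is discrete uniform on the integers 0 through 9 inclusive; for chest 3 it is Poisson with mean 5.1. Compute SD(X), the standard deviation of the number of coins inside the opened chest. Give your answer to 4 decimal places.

Per component, 1: μ=0.8, E[X²]=1.44; 2: μ=4.5, E[X²]=28.5; 3: μ=5.1, E[X²]=31.11.
E[X] = 0.3·0.8 + 0.33·4.5 + 0.37·5.1 = 3.612.
E[X²] = 0.3·1.44 + 0.33·28.5 + 0.37·31.11 = 21.3477.
Var(X) = E[X²] − (E[X])² = 21.3477 − 13.0465 = 8.30116.
SD(X) = √8.30116 = 2.88117.

2.8812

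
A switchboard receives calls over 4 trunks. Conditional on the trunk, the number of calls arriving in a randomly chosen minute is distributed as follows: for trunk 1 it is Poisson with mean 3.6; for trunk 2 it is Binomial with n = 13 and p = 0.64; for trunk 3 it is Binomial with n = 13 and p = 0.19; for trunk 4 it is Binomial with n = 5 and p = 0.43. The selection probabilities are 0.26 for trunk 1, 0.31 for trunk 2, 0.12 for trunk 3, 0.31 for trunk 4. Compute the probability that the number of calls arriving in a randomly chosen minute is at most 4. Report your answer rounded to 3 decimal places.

0.604

Conditional on each trunk, P(X ≤ 4): 1: 0.706438; 2: 0.0153856; 3: 0.917277; 4: 0.985299.
By total probability, P(X ≤ 4) = 0.26·0.706438 + 0.31·0.0153856 + 0.12·0.917277 + 0.31·0.985299 = 0.60396.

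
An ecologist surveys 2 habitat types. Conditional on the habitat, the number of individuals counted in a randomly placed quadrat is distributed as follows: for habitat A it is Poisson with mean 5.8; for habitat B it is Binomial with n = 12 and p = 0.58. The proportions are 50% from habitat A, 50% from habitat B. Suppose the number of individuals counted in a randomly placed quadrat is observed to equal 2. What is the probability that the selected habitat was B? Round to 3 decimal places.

0.069

Likelihoods P(X=2 | ·): A: 0.0509235; B: 0.00379221.
Posterior ∝ prior × likelihood. Numerator for B: 0.5·0.00379221 = 0.00189611.
Normalizing constant: 0.5·0.0509235 + 0.5·0.00379221 = 0.0273578.
P(B | observation) = 0.00189611 / 0.0273578 = 0.0693076.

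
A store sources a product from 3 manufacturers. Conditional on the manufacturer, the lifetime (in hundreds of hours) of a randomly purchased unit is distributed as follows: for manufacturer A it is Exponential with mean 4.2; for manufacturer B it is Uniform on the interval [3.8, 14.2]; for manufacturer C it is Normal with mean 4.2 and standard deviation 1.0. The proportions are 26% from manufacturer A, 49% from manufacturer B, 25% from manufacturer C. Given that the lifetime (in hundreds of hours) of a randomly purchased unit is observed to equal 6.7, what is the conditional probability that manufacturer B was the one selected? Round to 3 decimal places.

Likelihoods f(6.7 | ·): A: 0.0483001; B: 0.0961538; C: 0.0175283.
Posterior ∝ prior × likelihood. Numerator for B: 0.49·0.0961538 = 0.0471154.
Normalizing constant: 0.26·0.0483001 + 0.49·0.0961538 + 0.25·0.0175283 = 0.0640555.
P(B | observation) = 0.0471154 / 0.0640555 = 0.73554.

0.736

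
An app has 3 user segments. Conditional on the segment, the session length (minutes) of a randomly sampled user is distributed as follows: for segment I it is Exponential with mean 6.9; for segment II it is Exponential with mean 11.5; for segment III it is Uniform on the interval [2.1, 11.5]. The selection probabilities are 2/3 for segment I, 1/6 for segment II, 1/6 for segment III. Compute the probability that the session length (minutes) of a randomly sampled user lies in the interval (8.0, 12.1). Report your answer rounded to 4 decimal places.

0.1807

Conditional on each segment, P(8.0 < X < 12.1): I: 0.140522; II: 0.149571; III: 0.37234.
By total probability, P(8.0 < X < 12.1) = 0.666667·0.140522 + 0.166667·0.149571 + 0.166667·0.37234 = 0.180667.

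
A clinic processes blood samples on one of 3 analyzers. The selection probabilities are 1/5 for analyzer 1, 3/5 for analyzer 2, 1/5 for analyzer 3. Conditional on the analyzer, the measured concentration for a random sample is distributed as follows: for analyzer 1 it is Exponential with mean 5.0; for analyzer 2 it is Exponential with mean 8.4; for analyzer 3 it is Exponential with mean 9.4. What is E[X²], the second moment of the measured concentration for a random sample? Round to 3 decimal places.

For each component E[X²] = Var + (mean)², giving 1: 50; 2: 141.12; 3: 176.72.
Overall E[X²] = 0.2·50 + 0.6·141.12 + 0.2·176.72 = 130.016.

130.016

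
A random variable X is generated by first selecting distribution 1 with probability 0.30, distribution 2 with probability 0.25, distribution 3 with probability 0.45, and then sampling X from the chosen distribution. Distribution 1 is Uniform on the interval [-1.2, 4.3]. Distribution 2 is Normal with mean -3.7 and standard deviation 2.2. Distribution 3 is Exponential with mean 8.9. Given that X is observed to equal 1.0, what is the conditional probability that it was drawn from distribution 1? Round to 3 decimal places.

0.523

Likelihoods f(1.0 | ·): 1: 0.181818; 2: 0.0185104; 3: 0.100418.
Posterior ∝ prior × likelihood. Numerator for 1: 0.3·0.181818 = 0.0545455.
Normalizing constant: 0.3·0.181818 + 0.25·0.0185104 + 0.45·0.100418 = 0.104361.
P(1 | observation) = 0.0545455 / 0.104361 = 0.52266.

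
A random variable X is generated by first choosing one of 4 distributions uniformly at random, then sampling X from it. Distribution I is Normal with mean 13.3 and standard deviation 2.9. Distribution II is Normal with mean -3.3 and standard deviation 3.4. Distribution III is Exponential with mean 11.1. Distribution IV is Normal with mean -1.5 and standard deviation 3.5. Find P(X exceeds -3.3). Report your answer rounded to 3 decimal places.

Conditional on each component, P(X > -3.3): I: 1; II: 0.5; III: 1; IV: 0.696474.
By total probability, P(X > -3.3) = 0.25·1 + 0.25·0.5 + 0.25·1 + 0.25·0.696474 = 0.799118.

0.799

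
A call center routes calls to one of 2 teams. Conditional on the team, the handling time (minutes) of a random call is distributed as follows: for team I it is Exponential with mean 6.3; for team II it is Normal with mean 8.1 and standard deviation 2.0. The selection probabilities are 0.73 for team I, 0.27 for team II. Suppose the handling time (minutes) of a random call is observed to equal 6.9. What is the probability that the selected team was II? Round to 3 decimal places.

0.537

Likelihoods f(6.9 | ·): I: 0.0530889; II: 0.166612.
Posterior ∝ prior × likelihood. Numerator for II: 0.27·0.166612 = 0.0449853.
Normalizing constant: 0.73·0.0530889 + 0.27·0.166612 = 0.0837402.
P(II | observation) = 0.0449853 / 0.0837402 = 0.537201.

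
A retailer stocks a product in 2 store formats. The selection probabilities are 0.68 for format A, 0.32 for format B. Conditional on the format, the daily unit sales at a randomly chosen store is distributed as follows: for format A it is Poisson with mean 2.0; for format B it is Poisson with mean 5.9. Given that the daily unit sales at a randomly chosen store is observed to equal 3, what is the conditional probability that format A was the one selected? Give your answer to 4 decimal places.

0.8035

Likelihoods P(X=3 | ·): A: 0.180447; B: 0.0937707.
Posterior ∝ prior × likelihood. Numerator for A: 0.68·0.180447 = 0.122704.
Normalizing constant: 0.68·0.180447 + 0.32·0.0937707 = 0.152711.
P(A | observation) = 0.122704 / 0.152711 = 0.803507.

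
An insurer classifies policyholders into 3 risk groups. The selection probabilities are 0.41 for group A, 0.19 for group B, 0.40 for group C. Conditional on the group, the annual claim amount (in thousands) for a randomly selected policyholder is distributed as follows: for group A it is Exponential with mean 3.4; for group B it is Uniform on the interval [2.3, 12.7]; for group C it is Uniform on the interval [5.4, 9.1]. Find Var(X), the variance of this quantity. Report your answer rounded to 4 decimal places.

Per component, A: μ=3.4, E[X²]=23.12; B: μ=7.5, E[X²]=65.2633; C: μ=7.25, E[X²]=53.7033.
E[X] = 0.41·3.4 + 0.19·7.5 + 0.4·7.25 = 5.719.
E[X²] = 0.41·23.12 + 0.19·65.2633 + 0.4·53.7033 = 43.3606.
Var(X) = E[X²] − (E[X])² = 43.3606 − 32.707 = 10.6536.

10.6536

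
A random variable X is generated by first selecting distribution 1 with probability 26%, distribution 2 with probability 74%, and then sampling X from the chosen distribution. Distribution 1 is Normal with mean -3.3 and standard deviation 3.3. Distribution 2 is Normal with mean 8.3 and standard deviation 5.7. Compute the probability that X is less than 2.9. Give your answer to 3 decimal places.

0.379

Conditional on each component, P(X < 2.9): 1: 0.969863; 2: 0.171726.
By total probability, P(X < 2.9) = 0.26·0.969863 + 0.74·0.171726 = 0.379241.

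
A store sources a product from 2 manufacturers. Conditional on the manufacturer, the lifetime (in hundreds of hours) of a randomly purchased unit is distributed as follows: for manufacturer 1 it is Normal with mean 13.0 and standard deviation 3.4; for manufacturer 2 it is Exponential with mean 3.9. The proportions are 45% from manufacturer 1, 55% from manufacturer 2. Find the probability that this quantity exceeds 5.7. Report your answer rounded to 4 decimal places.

0.5704

Conditional on each manufacturer, P(X > 5.7): 1: 0.984106; 2: 0.231879.
By total probability, P(X > 5.7) = 0.45·0.984106 + 0.55·0.231879 = 0.570381.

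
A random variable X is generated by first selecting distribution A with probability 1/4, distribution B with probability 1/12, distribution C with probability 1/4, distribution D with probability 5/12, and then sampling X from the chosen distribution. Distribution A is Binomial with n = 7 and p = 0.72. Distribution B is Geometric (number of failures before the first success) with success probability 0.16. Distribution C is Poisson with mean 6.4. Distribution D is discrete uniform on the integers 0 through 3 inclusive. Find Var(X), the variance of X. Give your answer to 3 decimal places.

Per component, A: μ=5.04, E[X²]=26.8128; B: μ=5.25, E[X²]=60.375; C: μ=6.4, E[X²]=47.36; D: μ=1.5, E[X²]=3.5.
E[X] = 0.25·5.04 + 0.0833333·5.25 + 0.25·6.4 + 0.416667·1.5 = 3.9225.
E[X²] = 0.25·26.8128 + 0.0833333·60.375 + 0.25·47.36 + 0.416667·3.5 = 25.0328.
Var(X) = E[X²] − (E[X])² = 25.0328 − 15.386 = 9.64678.

9.647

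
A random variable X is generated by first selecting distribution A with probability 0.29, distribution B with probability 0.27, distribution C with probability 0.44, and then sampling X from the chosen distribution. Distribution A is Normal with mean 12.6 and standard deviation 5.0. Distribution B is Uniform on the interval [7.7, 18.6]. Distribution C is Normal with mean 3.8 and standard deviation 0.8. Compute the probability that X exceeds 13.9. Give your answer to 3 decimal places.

Conditional on each component, P(X > 13.9): A: 0.397432; B: 0.431193; C: 0.
By total probability, P(X > 13.9) = 0.29·0.397432 + 0.27·0.431193 + 0.44·0 = 0.231677.

0.232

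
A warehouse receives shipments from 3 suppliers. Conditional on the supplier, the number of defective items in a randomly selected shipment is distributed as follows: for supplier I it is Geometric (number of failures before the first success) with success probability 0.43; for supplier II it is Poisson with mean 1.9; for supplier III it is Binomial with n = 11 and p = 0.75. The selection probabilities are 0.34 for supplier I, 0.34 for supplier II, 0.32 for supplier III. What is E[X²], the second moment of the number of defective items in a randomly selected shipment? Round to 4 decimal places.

25.9590

For each component E[X²] = Var + (mean)², giving I: 4.83991; II: 5.51; III: 70.125.
Overall E[X²] = 0.34·4.83991 + 0.34·5.51 + 0.32·70.125 = 25.959.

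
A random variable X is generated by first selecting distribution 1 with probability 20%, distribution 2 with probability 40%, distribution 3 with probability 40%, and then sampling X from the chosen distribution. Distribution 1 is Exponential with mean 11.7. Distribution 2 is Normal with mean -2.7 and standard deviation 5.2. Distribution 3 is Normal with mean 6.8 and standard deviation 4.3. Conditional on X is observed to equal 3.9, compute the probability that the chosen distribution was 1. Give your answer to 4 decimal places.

0.2206

Likelihoods f(3.9 | ·): 1: 0.061242; 2: 0.0342842; 3: 0.0739051.
Posterior ∝ prior × likelihood. Numerator for 1: 0.2·0.061242 = 0.0122484.
Normalizing constant: 0.2·0.061242 + 0.4·0.0342842 + 0.4·0.0739051 = 0.0555241.
P(1 | observation) = 0.0122484 / 0.0555241 = 0.220596.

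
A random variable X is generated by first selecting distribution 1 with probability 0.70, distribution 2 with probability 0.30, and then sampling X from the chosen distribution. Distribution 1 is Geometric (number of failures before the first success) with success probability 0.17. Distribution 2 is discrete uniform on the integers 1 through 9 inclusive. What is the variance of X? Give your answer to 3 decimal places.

22.107

Per component, 1: μ=4.88235, E[X²]=52.5571; 2: μ=5, E[X²]=31.6667.
E[X] = 0.7·4.88235 + 0.3·5 = 4.91765.
E[X²] = 0.7·52.5571 + 0.3·31.6667 = 46.29.
Var(X) = E[X²] − (E[X])² = 46.29 − 24.1833 = 22.1067.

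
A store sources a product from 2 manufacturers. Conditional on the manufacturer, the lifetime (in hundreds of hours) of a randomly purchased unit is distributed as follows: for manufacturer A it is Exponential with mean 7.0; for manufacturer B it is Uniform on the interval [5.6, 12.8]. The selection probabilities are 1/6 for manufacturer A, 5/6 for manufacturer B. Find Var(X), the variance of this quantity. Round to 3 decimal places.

12.439

Per component, A: μ=7, E[X²]=98; B: μ=9.2, E[X²]=88.96.
E[X] = 0.166667·7 + 0.833333·9.2 = 8.83333.
E[X²] = 0.166667·98 + 0.833333·88.96 = 90.4667.
Var(X) = E[X²] − (E[X])² = 90.4667 − 78.0278 = 12.4389.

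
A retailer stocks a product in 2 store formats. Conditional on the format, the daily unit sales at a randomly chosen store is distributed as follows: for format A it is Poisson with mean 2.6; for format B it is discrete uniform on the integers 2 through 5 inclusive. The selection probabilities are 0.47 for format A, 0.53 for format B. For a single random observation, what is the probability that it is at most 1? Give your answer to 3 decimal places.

Conditional on each format, P(X ≤ 1): A: 0.267385; B: 0.
By total probability, P(X ≤ 1) = 0.47·0.267385 + 0.53·0 = 0.125671.

0.126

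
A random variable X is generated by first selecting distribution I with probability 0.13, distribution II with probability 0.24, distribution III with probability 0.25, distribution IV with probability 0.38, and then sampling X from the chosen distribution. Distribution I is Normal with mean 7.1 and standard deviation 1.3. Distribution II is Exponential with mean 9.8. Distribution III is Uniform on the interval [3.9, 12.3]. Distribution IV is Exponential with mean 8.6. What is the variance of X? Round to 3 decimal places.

Per component, I: μ=7.1, E[X²]=52.1; II: μ=9.8, E[X²]=192.08; III: μ=8.1, E[X²]=71.49; IV: μ=8.6, E[X²]=147.92.
E[X] = 0.13·7.1 + 0.24·9.8 + 0.25·8.1 + 0.38·8.6 = 8.568.
E[X²] = 0.13·52.1 + 0.24·192.08 + 0.25·71.49 + 0.38·147.92 = 126.954.
Var(X) = E[X²] − (E[X])² = 126.954 − 73.4106 = 53.5437.

53.544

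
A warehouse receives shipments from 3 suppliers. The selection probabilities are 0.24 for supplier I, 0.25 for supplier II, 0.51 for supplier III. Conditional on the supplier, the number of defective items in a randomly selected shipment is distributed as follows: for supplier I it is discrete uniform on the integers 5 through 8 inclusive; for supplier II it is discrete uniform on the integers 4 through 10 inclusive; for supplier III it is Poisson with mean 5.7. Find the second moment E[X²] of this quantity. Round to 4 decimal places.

For each component E[X²] = Var + (mean)², giving I: 43.5; II: 53; III: 38.19.
Overall E[X²] = 0.24·43.5 + 0.25·53 + 0.51·38.19 = 43.1669.

43.1669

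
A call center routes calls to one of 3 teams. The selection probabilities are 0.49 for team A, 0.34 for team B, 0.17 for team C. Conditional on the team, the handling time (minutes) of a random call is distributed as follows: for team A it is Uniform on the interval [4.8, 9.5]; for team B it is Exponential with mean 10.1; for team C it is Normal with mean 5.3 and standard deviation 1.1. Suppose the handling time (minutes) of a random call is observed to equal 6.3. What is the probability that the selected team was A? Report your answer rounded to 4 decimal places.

Likelihoods f(6.3 | ·): A: 0.212766; B: 0.0530618; C: 0.239915.
Posterior ∝ prior × likelihood. Numerator for A: 0.49·0.212766 = 0.104255.
Normalizing constant: 0.49·0.212766 + 0.34·0.0530618 + 0.17·0.239915 = 0.163082.
P(A | observation) = 0.104255 / 0.163082 = 0.639282.

0.6393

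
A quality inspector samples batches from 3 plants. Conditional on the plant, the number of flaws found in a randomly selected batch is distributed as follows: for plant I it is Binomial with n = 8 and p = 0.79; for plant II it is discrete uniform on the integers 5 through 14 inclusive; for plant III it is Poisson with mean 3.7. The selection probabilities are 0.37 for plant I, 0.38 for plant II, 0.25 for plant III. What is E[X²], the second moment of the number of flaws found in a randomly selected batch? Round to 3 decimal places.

For each component E[X²] = Var + (mean)², giving I: 41.2696; II: 98.5; III: 17.39.
Overall E[X²] = 0.37·41.2696 + 0.38·98.5 + 0.25·17.39 = 57.0473.

57.047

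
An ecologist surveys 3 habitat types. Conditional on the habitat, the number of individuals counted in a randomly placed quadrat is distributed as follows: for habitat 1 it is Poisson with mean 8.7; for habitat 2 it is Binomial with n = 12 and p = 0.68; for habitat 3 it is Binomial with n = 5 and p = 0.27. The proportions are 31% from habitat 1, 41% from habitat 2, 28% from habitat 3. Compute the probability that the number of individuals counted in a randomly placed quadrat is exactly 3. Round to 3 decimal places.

Conditional on each habitat, P(X = 3): 1: 0.0182829; 2: 0.00243388; 3: 0.104891.
By total probability, P(X = 3) = 0.31·0.0182829 + 0.41·0.00243388 + 0.28·0.104891 = 0.036035.

0.036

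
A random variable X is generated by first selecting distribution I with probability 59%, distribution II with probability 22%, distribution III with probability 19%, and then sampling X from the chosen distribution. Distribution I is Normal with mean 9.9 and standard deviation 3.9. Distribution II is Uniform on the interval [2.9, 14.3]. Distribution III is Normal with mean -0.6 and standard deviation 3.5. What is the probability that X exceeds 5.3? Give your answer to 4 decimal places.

Conditional on each component, P(X > 5.3): I: 0.880898; II: 0.789474; III: 0.0459254.
By total probability, P(X > 5.3) = 0.59·0.880898 + 0.22·0.789474 + 0.19·0.0459254 = 0.70214.

0.7021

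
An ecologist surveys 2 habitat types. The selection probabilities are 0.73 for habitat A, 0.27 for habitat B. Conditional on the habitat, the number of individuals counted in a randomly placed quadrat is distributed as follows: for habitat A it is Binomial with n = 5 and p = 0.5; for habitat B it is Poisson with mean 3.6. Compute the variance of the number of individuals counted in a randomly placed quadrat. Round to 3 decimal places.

Per component, A: μ=2.5, E[X²]=7.5; B: μ=3.6, E[X²]=16.56.
E[X] = 0.73·2.5 + 0.27·3.6 = 2.797.
E[X²] = 0.73·7.5 + 0.27·16.56 = 9.9462.
Var(X) = E[X²] − (E[X])² = 9.9462 − 7.82321 = 2.12299.

2.123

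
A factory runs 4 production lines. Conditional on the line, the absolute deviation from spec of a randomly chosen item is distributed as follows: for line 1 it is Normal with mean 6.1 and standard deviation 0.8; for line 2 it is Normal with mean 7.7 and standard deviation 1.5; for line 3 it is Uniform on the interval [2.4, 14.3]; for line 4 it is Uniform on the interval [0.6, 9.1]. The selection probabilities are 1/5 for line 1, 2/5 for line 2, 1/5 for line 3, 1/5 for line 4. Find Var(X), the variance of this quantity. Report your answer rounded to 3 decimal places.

Per component, 1: μ=6.1, E[X²]=37.85; 2: μ=7.7, E[X²]=61.54; 3: μ=8.35, E[X²]=81.5233; 4: μ=4.85, E[X²]=29.5433.
E[X] = 0.2·6.1 + 0.4·7.7 + 0.2·8.35 + 0.2·4.85 = 6.94.
E[X²] = 0.2·37.85 + 0.4·61.54 + 0.2·81.5233 + 0.2·29.5433 = 54.3993.
Var(X) = E[X²] − (E[X])² = 54.3993 − 48.1636 = 6.23573.

6.236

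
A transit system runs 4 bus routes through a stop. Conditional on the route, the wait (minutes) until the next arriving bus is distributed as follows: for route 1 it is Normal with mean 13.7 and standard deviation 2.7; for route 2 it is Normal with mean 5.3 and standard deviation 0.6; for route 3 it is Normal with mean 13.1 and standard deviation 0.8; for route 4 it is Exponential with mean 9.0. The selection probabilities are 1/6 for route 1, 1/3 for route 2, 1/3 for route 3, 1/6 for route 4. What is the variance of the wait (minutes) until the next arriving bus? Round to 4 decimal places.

Per component, 1: μ=13.7, E[X²]=194.98; 2: μ=5.3, E[X²]=28.45; 3: μ=13.1, E[X²]=172.25; 4: μ=9, E[X²]=162.
E[X] = 0.166667·13.7 + 0.333333·5.3 + 0.333333·13.1 + 0.166667·9 = 9.91667.
E[X²] = 0.166667·194.98 + 0.333333·28.45 + 0.333333·172.25 + 0.166667·162 = 126.397.
Var(X) = E[X²] − (E[X])² = 126.397 − 98.3403 = 28.0564.

28.0564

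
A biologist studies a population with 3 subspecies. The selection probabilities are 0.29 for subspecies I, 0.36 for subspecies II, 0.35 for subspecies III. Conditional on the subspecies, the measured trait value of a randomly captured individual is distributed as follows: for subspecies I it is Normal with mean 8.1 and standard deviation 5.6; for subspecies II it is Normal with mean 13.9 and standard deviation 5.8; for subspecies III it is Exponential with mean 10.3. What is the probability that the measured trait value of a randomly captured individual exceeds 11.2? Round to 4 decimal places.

Conditional on each subspecies, P(X > 11.2): I: 0.289936; II: 0.679219; III: 0.337099.
By total probability, P(X > 11.2) = 0.29·0.289936 + 0.36·0.679219 + 0.35·0.337099 = 0.446585.

0.4466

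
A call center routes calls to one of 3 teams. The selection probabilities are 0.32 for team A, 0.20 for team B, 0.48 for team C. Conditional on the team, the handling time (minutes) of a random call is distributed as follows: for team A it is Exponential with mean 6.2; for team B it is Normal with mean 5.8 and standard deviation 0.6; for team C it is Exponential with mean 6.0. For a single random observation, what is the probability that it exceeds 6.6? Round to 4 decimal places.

Conditional on each team, P(X > 6.6): A: 0.344895; B: 0.0912112; C: 0.332871.
By total probability, P(X > 6.6) = 0.32·0.344895 + 0.2·0.0912112 + 0.48·0.332871 = 0.288387.

0.2884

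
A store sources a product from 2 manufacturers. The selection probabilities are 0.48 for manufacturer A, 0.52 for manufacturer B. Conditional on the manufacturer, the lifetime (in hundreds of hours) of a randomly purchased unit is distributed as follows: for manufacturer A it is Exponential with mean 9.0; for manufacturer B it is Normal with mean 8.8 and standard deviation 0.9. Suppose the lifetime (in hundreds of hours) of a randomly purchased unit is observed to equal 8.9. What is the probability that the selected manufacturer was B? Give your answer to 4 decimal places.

0.9203

Likelihoods f(8.9 | ·): A: 0.0413322; B: 0.440541.
Posterior ∝ prior × likelihood. Numerator for B: 0.52·0.440541 = 0.229082.
Normalizing constant: 0.48·0.0413322 + 0.52·0.440541 = 0.248921.
P(B | observation) = 0.229082 / 0.248921 = 0.920298.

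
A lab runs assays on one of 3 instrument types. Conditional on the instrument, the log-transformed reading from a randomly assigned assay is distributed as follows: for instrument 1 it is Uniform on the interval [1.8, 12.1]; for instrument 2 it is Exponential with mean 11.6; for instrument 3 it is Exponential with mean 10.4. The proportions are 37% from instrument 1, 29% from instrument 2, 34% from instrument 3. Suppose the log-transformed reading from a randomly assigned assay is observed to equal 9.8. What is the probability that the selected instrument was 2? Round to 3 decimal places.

0.181

Likelihoods f(9.8 | ·): 1: 0.0970874; 2: 0.0370372; 3: 0.0374738.
Posterior ∝ prior × likelihood. Numerator for 2: 0.29·0.0370372 = 0.0107408.
Normalizing constant: 0.37·0.0970874 + 0.29·0.0370372 + 0.34·0.0374738 = 0.0594042.
P(2 | observation) = 0.0107408 / 0.0594042 = 0.180809.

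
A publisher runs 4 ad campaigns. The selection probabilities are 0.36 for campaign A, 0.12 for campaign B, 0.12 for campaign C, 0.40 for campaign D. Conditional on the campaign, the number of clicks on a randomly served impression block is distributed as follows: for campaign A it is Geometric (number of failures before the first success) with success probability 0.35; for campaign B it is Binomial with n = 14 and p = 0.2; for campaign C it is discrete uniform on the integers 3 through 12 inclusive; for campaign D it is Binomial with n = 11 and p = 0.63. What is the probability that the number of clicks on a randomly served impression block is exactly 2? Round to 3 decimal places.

0.084

Conditional on each campaign, P(X = 2): A: 0.147875; B: 0.250139; C: 0; D: 0.002837.
By total probability, P(X = 2) = 0.36·0.147875 + 0.12·0.250139 + 0.12·0 + 0.4·0.002837 = 0.0843865.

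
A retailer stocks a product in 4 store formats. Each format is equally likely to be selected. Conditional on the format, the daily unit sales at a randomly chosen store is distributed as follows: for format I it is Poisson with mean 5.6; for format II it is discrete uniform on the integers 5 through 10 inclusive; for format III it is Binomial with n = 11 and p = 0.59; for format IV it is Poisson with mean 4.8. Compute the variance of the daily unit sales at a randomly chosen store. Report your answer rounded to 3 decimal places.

Per component, I: μ=5.6, E[X²]=36.96; II: μ=7.5, E[X²]=59.1667; III: μ=6.49, E[X²]=44.781; IV: μ=4.8, E[X²]=27.84.
E[X] = 0.25·5.6 + 0.25·7.5 + 0.25·6.49 + 0.25·4.8 = 6.0975.
E[X²] = 0.25·36.96 + 0.25·59.1667 + 0.25·44.781 + 0.25·27.84 = 42.1869.
Var(X) = E[X²] − (E[X])² = 42.1869 − 37.1795 = 5.00741.

5.007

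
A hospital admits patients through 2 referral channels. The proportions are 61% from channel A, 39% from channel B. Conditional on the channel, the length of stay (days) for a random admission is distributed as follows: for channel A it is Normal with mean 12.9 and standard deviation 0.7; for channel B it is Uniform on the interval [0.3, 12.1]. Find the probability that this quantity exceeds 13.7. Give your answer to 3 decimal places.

Conditional on each channel, P(X > 13.7): A: 0.126549; B: 0.
By total probability, P(X > 13.7) = 0.61·0.126549 + 0.39·0 = 0.0771949.

0.077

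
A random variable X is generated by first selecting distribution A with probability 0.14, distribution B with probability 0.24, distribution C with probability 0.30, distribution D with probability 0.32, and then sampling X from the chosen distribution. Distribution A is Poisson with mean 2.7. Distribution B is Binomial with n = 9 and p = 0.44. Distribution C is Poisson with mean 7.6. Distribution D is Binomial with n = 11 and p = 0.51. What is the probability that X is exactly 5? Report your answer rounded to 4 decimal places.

0.1626

Conditional on each component, P(X = 5): A: 0.0803605; B: 0.204355; C: 0.105742; D: 0.220632.
By total probability, P(X = 5) = 0.14·0.0803605 + 0.24·0.204355 + 0.3·0.105742 + 0.32·0.220632 = 0.162621.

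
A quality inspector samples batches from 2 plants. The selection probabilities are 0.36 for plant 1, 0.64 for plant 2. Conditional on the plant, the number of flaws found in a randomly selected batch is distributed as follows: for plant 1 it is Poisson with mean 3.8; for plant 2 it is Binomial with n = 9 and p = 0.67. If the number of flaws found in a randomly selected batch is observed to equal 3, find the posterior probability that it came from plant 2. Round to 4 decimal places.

0.2209

Likelihoods P(X=3 | ·): 1: 0.204588; 2: 0.0326278.
Posterior ∝ prior × likelihood. Numerator for 2: 0.64·0.0326278 = 0.0208818.
Normalizing constant: 0.36·0.204588 + 0.64·0.0326278 = 0.0945335.
P(2 | observation) = 0.0208818 / 0.0945335 = 0.220893.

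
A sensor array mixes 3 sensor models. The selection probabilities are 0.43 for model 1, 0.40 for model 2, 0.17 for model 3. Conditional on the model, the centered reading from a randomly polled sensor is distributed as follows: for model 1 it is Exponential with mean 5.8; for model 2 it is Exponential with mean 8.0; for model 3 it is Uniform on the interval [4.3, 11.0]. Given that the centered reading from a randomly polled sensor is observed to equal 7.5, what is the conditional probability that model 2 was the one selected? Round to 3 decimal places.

Likelihoods f(7.5 | ·): 1: 0.0473134; 2: 0.0489507; 3: 0.149254.
Posterior ∝ prior × likelihood. Numerator for 2: 0.4·0.0489507 = 0.0195803.
Normalizing constant: 0.43·0.0473134 + 0.4·0.0489507 + 0.17·0.149254 = 0.0652982.
P(2 | observation) = 0.0195803 / 0.0652982 = 0.29986.

0.300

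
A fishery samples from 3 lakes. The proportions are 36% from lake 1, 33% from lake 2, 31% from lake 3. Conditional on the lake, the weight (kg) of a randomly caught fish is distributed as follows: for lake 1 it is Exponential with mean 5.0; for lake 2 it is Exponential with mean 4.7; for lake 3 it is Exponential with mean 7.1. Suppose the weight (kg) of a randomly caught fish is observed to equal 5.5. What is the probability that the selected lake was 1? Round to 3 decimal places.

0.364

Likelihoods f(5.5 | ·): 1: 0.0665742; 2: 0.0660215; 3: 0.0649107.
Posterior ∝ prior × likelihood. Numerator for 1: 0.36·0.0665742 = 0.0239667.
Normalizing constant: 0.36·0.0665742 + 0.33·0.0660215 + 0.31·0.0649107 = 0.0658761.
P(1 | observation) = 0.0239667 / 0.0658761 = 0.363815.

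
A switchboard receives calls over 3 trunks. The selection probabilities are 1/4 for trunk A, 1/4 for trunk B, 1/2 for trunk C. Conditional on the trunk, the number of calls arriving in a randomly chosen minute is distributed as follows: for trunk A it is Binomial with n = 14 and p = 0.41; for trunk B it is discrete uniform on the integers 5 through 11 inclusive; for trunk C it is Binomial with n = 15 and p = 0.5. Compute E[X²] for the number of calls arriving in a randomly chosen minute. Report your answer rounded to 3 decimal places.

For each component E[X²] = Var + (mean)², giving A: 36.3342; B: 68; C: 60.
Overall E[X²] = 0.25·36.3342 + 0.25·68 + 0.5·60 = 56.0836.

56.084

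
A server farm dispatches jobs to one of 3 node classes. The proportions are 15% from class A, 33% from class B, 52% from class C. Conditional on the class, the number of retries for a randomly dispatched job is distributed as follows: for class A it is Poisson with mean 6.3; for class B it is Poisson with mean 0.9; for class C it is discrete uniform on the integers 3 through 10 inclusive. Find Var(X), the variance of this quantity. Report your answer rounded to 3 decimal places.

10.800

Per component, A: μ=6.3, E[X²]=45.99; B: μ=0.9, E[X²]=1.71; C: μ=6.5, E[X²]=47.5.
E[X] = 0.15·6.3 + 0.33·0.9 + 0.52·6.5 = 4.622.
E[X²] = 0.15·45.99 + 0.33·1.71 + 0.52·47.5 = 32.1628.
Var(X) = E[X²] − (E[X])² = 32.1628 − 21.3629 = 10.7999.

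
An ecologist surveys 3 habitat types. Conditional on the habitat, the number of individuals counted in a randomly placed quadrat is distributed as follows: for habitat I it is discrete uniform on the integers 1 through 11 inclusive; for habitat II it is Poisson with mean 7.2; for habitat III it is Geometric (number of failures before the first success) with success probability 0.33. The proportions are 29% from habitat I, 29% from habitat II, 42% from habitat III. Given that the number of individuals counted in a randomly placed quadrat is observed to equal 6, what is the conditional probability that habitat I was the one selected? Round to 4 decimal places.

Likelihoods P(X=6 | ·): I: 0.0909091; II: 0.144458; III: 0.0298513.
Posterior ∝ prior × likelihood. Numerator for I: 0.29·0.0909091 = 0.0263636.
Normalizing constant: 0.29·0.0909091 + 0.29·0.144458 + 0.42·0.0298513 = 0.080794.
P(I | observation) = 0.0263636 / 0.080794 = 0.326307.

0.3263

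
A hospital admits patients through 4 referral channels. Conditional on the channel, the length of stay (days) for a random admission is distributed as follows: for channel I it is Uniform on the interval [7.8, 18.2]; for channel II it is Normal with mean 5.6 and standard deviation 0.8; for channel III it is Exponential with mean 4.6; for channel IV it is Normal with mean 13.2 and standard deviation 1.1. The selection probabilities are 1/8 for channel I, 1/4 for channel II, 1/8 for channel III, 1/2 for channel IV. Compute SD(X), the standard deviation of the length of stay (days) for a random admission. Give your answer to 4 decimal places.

4.3848

Per component, I: μ=13, E[X²]=178.013; II: μ=5.6, E[X²]=32; III: μ=4.6, E[X²]=42.32; IV: μ=13.2, E[X²]=175.45.
E[X] = 0.125·13 + 0.25·5.6 + 0.125·4.6 + 0.5·13.2 = 10.2.
E[X²] = 0.125·178.013 + 0.25·32 + 0.125·42.32 + 0.5·175.45 = 123.267.
Var(X) = E[X²] − (E[X])² = 123.267 − 104.04 = 19.2267.
SD(X) = √19.2267 = 4.38482.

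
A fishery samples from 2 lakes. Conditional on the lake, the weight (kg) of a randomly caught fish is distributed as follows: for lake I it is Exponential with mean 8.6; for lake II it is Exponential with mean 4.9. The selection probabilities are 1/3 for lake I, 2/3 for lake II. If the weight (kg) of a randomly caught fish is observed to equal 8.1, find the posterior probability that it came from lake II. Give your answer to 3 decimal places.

Likelihoods f(8.1 | ·): I: 0.0453374; II: 0.0390741.
Posterior ∝ prior × likelihood. Numerator for II: 0.666667·0.0390741 = 0.0260494.
Normalizing constant: 0.333333·0.0453374 + 0.666667·0.0390741 = 0.0411618.
P(II | observation) = 0.0260494 / 0.0411618 = 0.632852.

0.633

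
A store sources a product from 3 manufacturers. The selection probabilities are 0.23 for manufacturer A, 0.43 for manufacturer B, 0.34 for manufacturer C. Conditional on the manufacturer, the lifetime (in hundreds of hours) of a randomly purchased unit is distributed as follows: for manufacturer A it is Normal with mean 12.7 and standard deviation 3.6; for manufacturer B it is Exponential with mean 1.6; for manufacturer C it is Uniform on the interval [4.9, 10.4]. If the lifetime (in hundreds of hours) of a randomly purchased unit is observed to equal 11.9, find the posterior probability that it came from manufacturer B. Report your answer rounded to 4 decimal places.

0.0063

Likelihoods f(11.9 | ·): A: 0.108115; B: 0.000367972; C: 0.
Posterior ∝ prior × likelihood. Numerator for B: 0.43·0.000367972 = 0.000158228.
Normalizing constant: 0.23·0.108115 + 0.43·0.000367972 + 0.34·0 = 0.0250246.
P(B | observation) = 0.000158228 / 0.0250246 = 0.0063229.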